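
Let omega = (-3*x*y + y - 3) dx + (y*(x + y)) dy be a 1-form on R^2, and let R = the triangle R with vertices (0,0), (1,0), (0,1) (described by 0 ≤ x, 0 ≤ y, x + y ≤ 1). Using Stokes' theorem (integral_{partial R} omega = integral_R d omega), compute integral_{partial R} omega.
integral_(partial R) omega = 1/6

Stokes: integral_partial_R omega = integral_R d omega with d omega = (∂Q/∂x - ∂P/∂y) dx ∧ dy.
  ∂Q/∂x = y
  ∂P/∂y = 1 - 3*x
  integrand = ∂Q/∂x - ∂P/∂y = 3*x + y - 1.
Integrating over R: integral_0^1 integral_0^{1-x} (3*x + y - 1) dy dx = 1/6.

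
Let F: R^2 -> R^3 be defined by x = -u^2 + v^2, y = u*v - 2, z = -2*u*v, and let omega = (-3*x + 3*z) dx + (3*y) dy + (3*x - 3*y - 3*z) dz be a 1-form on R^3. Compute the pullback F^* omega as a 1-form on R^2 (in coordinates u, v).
F^* omega = (-6*u^3 + 18*u^2*v + 3*u*v^2 - 6*v^3 - 18*v) du + (6*u^3 + 3*u^2*v - 18*u*v^2 - 18*u - 6*v^3) dv

Using F^*(f dg) = (f ∘ F) d(g ∘ F), substitute each coordinate x_i by F_i(u, v) in f_i, and replace dx_i by d F_i = (∂F_i/∂u) du + (∂F_i/∂v) dv.
  For the x component: f_1(F) = 3*u^2 - 6*u*v - 3*v^2; d F_1 = (-2*u) du + (2*v) dv
  For the y component: f_2(F) = 3*u*v - 6; d F_2 = (v) du + (u) dv
  For the z component: f_3(F) = -3*u^2 + 3*u*v + 3*v^2 + 6; d F_3 = (-2*v) du + (-2*u) dv
Combining and collecting du, dv coefficients:
  coeff of du: -6*u^3 + 18*u^2*v + 3*u*v^2 - 6*v^3 - 18*v
  coeff of dv: 6*u^3 + 3*u^2*v - 18*u*v^2 - 18*u - 6*v^3
F^* omega = (-6*u^3 + 18*u^2*v + 3*u*v^2 - 6*v^3 - 18*v) du + (6*u^3 + 3*u^2*v - 18*u*v^2 - 18*u - 6*v^3) dv.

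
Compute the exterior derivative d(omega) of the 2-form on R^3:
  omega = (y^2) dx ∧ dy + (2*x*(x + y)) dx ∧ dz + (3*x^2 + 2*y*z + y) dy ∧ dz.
d(omega) = (4*x) dx ∧ dy ∧ dz

For a 2-form omega = sum_{i<j} g_{ij} dx_i ∧ dx_j, the exterior derivative is
  d(omega) = sum_{i<j} d(g_{ij}) ∧ dx_i ∧ dx_j = sum_{i<j, k} (∂g_{ij}/∂x_k) dx_k ∧ dx_i ∧ dx_j.
Expand each term, using dx_k ∧ dx_i ∧ dx_j = sgn(permutation) dx_{(a)} ∧ dx_{(b)} ∧ dx_{(c)} with (a < b < c) sorted:
  d(2*x*(x + y)) includes (∂/∂y)(2*x*(x + y)) dy = (2*x) dy, which multiplied by dx ∧ dz gives (-2*x) dx ∧ dy ∧ dz
  d(3*x^2 + 2*y*z + y) includes (∂/∂x)(3*x^2 + 2*y*z + y) dx = (6*x) dx, which multiplied by dy ∧ dz gives (6*x) dx ∧ dy ∧ dz
Collecting like 3-forms: d(omega) = (4*x) dx ∧ dy ∧ dz.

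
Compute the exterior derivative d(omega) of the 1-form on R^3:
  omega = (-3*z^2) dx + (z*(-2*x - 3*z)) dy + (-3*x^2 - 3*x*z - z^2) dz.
d(omega) = (-2*z) dx ∧ dy + (-6*x + 3*z) dx ∧ dz + (2*x + 6*z) dy ∧ dz

For a 1-form omega = sum_i f_i dx_i, the exterior derivative is
  d(omega) = sum_{i < j} (∂f_j/∂x_i - ∂f_i/∂x_j) dx_i ∧ dx_j.
  coefficient of dx ∧ dy: ∂f_2/∂x - ∂f_1/∂y = ∂(z*(-2*x - 3*z))/∂x - ∂(-3*z^2)/∂y = -2*z
  coefficient of dx ∧ dz: ∂f_3/∂x - ∂f_1/∂z = ∂(-3*x^2 - 3*x*z - z^2)/∂x - ∂(-3*z^2)/∂z = -6*x + 3*z
  coefficient of dy ∧ dz: ∂f_3/∂y - ∂f_2/∂z = ∂(-3*x^2 - 3*x*z - z^2)/∂y - ∂(z*(-2*x - 3*z))/∂z = 2*x + 6*z
Assembling: d(omega) = (-2*z) dx ∧ dy + (-6*x + 3*z) dx ∧ dz + (2*x + 6*z) dy ∧ dz.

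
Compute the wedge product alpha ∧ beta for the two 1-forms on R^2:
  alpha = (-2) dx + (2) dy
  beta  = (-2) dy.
alpha ∧ beta = (4) dx ∧ dy

Distribute the wedge, using dx_i ∧ dx_j = -dx_j ∧ dx_i and dx_i ∧ dx_i = 0. For each pair (i, j) with i < j, the coefficient of dx_i ∧ dx_j in alpha ∧ beta is (alpha_i * beta_j - alpha_j * beta_i). Collecting: alpha ∧ beta = (4) dx ∧ dy.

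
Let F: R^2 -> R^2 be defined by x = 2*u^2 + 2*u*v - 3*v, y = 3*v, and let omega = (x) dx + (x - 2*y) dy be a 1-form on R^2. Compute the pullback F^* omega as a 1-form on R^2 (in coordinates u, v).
F^* omega = (8*u^3 + 12*u^2*v + 4*u*v^2 - 12*u*v - 6*v^2) du + (4*u^3 + 4*u^2*v - 6*u*v - 18*v) dv

Using F^*(f dg) = (f ∘ F) d(g ∘ F), substitute each coordinate x_i by F_i(u, v) in f_i, and replace dx_i by d F_i = (∂F_i/∂u) du + (∂F_i/∂v) dv.
  For the x component: f_1(F) = 2*u^2 + 2*u*v - 3*v; d F_1 = (4*u + 2*v) du + (2*u - 3) dv
  For the y component: f_2(F) = 2*u^2 + 2*u*v - 9*v; d F_2 = (0) du + (3) dv
Combining and collecting du, dv coefficients:
  coeff of du: 8*u^3 + 12*u^2*v + 4*u*v^2 - 12*u*v - 6*v^2
  coeff of dv: 4*u^3 + 4*u^2*v - 6*u*v - 18*v
F^* omega = (8*u^3 + 12*u^2*v + 4*u*v^2 - 12*u*v - 6*v^2) du + (4*u^3 + 4*u^2*v - 6*u*v - 18*v) dv.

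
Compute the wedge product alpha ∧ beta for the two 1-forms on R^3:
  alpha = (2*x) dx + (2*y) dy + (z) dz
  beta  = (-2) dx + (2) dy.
alpha ∧ beta = (4*x + 4*y) dx ∧ dy + (2*z) dx ∧ dz + (-2*z) dy ∧ dz

Distribute the wedge, using dx_i ∧ dx_j = -dx_j ∧ dx_i and dx_i ∧ dx_i = 0. For each pair (i, j) with i < j, the coefficient of dx_i ∧ dx_j in alpha ∧ beta is (alpha_i * beta_j - alpha_j * beta_i). Collecting: alpha ∧ beta = (4*x + 4*y) dx ∧ dy + (2*z) dx ∧ dz + (-2*z) dy ∧ dz.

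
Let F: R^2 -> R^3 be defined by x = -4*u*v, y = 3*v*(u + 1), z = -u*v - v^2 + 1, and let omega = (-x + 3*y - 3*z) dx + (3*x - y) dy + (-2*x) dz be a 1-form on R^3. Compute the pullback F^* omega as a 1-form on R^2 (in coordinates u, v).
F^* omega = (3*v*(-39*u*v - 4*v^2 - 15*v + 4)) du + (-117*u^2*v - 28*u*v^2 - 90*u*v + 12*u - 9*v) dv

Using F^*(f dg) = (f ∘ F) d(g ∘ F), substitute each coordinate x_i by F_i(u, v) in f_i, and replace dx_i by d F_i = (∂F_i/∂u) du + (∂F_i/∂v) dv.
  For the x component: f_1(F) = 16*u*v + 3*v^2 + 9*v - 3; d F_1 = (-4*v) du + (-4*u) dv
  For the y component: f_2(F) = 3*v*(-5*u - 1); d F_2 = (3*v) du + (3*u + 3) dv
  For the z component: f_3(F) = 8*u*v; d F_3 = (-v) du + (-u - 2*v) dv
Combining and collecting du, dv coefficients:
  coeff of du: 3*v*(-39*u*v - 4*v^2 - 15*v + 4)
  coeff of dv: -117*u^2*v - 28*u*v^2 - 90*u*v + 12*u - 9*v
F^* omega = (3*v*(-39*u*v - 4*v^2 - 15*v + 4)) du + (-117*u^2*v - 28*u*v^2 - 90*u*v + 12*u - 9*v) dv.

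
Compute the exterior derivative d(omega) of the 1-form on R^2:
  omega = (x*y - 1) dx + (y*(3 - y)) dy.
d(omega) = (-x) dx ∧ dy

For a 1-form omega = sum_i f_i dx_i, the exterior derivative is
  d(omega) = sum_{i < j} (∂f_j/∂x_i - ∂f_i/∂x_j) dx_i ∧ dx_j.
  coefficient of dx ∧ dy: ∂f_2/∂x - ∂f_1/∂y = ∂(y*(3 - y))/∂x - ∂(x*y - 1)/∂y = -x
Assembling: d(omega) = (-x) dx ∧ dy.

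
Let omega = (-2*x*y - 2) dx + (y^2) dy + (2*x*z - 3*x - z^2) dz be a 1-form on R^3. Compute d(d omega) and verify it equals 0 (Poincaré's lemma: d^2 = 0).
d(d omega) = 0

Step 1: d omega = sum_{i<j} (∂f_j/∂x_i - ∂f_i/∂x_j) dx_i ∧ dx_j:
  coeff of dx ∧ dy: 2*x
  coeff of dx ∧ dz: 2*z - 3
  coeff of dy ∧ dz: 0
Step 2: Apply d again to each 2-form coefficient. The only possible 3-form in R^3 is dx ∧ dy ∧ dz, with coefficient
  ∂(coeff of dy∧dz)/∂x - ∂(coeff of dx∧dz)/∂y + ∂(coeff of dx∧dy)/∂z
  = ∂/∂x (0) - ∂/∂y (2*z - 3) + ∂/∂z (2*x).
Each of these terms simplifies to sums of mixed partials that cancel in pairs. The result is 0 (by equality of mixed partials for smooth functions — Schwarz / Clairaut).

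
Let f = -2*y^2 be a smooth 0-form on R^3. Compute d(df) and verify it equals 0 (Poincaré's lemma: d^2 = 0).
d(df) = 0

Step 1: df = sum_i (∂f/∂x_i) dx_i = (0) dx + (-4*y) dy + (0) dz.
Step 2: Apply d again. Using the 1-form formula, the coefficient of dx ∧ dy in d(df) is ∂^2 f/∂x ∂y - ∂^2 f/∂y ∂x = (0) - (0) = 0 (equality of mixed partials for smooth f).
Similarly for dx ∧ dz and dy ∧ dz — all coefficients vanish. So d(df) = 0.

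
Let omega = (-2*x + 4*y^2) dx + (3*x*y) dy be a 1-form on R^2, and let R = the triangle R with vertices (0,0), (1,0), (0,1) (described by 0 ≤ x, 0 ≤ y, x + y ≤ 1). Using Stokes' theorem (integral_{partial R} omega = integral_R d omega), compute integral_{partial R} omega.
integral_(partial R) omega = -5/6

Stokes: integral_partial_R omega = integral_R d omega with d omega = (∂Q/∂x - ∂P/∂y) dx ∧ dy.
  ∂Q/∂x = 3*y
  ∂P/∂y = 8*y
  integrand = ∂Q/∂x - ∂P/∂y = -5*y.
Integrating over R: integral_0^1 integral_0^{1-x} (-5*y) dy dx = -5/6.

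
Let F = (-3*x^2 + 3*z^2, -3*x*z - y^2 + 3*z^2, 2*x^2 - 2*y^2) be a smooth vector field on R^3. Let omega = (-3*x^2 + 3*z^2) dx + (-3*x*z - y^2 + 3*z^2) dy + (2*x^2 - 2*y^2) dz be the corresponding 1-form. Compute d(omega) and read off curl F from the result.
d(omega) = (3*x - 4*y - 6*z) dy ∧ dz + (-4*x + 6*z) dz ∧ dx + (-3*z) dx ∧ dy; curl F = (3*x - 4*y - 6*z, -4*x + 6*z, -3*z)

d omega = sum_{i<j} (∂f_j/∂x_i - ∂f_i/∂x_j) dx_i ∧ dx_j. Under the identification (dy ∧ dz, dz ∧ dx, dx ∧ dy) ↔ (e_x, e_y, e_z), the coefficients are exactly the components of curl F. Compute:
  ∂R/∂y - ∂Q/∂z = (-4*y) - (-3*x + 6*z) = 3*x - 4*y - 6*z
  ∂P/∂z - ∂R/∂x = (6*z) - (4*x) = -4*x + 6*z
  ∂Q/∂x - ∂P/∂y = (-3*z) - (0) = -3*z.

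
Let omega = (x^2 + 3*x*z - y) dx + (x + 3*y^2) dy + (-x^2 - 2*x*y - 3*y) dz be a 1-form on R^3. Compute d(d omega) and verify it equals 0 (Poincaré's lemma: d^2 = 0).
d(d omega) = 0

Step 1: d omega = sum_{i<j} (∂f_j/∂x_i - ∂f_i/∂x_j) dx_i ∧ dx_j:
  coeff of dx ∧ dy: 2
  coeff of dx ∧ dz: -5*x - 2*y
  coeff of dy ∧ dz: -2*x - 3
Step 2: Apply d again to each 2-form coefficient. The only possible 3-form in R^3 is dx ∧ dy ∧ dz, with coefficient
  ∂(coeff of dy∧dz)/∂x - ∂(coeff of dx∧dz)/∂y + ∂(coeff of dx∧dy)/∂z
  = ∂/∂x (-2*x - 3) - ∂/∂y (-5*x - 2*y) + ∂/∂z (2).
Each of these terms simplifies to sums of mixed partials that cancel in pairs. The result is 0 (by equality of mixed partials for smooth functions — Schwarz / Clairaut).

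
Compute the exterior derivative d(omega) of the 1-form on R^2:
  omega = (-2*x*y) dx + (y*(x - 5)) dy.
d(omega) = (2*x + y) dx ∧ dy

For a 1-form omega = sum_i f_i dx_i, the exterior derivative is
  d(omega) = sum_{i < j} (∂f_j/∂x_i - ∂f_i/∂x_j) dx_i ∧ dx_j.
  coefficient of dx ∧ dy: ∂f_2/∂x - ∂f_1/∂y = ∂(y*(x - 5))/∂x - ∂(-2*x*y)/∂y = 2*x + y
Assembling: d(omega) = (2*x + y) dx ∧ dy.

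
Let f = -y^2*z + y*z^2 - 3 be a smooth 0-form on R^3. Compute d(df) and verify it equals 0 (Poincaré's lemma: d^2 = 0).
d(df) = 0

Step 1: df = sum_i (∂f/∂x_i) dx_i = (0) dx + (z*(-2*y + z)) dy + (y*(-y + 2*z)) dz.
Step 2: Apply d again. Using the 1-form formula, the coefficient of dx ∧ dy in d(df) is ∂^2 f/∂x ∂y - ∂^2 f/∂y ∂x = (0) - (0) = 0 (equality of mixed partials for smooth f).
Similarly for dx ∧ dz and dy ∧ dz — all coefficients vanish. So d(df) = 0.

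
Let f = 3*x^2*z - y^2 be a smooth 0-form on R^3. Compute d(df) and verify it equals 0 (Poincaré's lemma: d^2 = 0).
d(df) = 0

Step 1: df = sum_i (∂f/∂x_i) dx_i = (6*x*z) dx + (-2*y) dy + (3*x^2) dz.
Step 2: Apply d again. Using the 1-form formula, the coefficient of dx ∧ dy in d(df) is ∂^2 f/∂x ∂y - ∂^2 f/∂y ∂x = (0) - (0) = 0 (equality of mixed partials for smooth f).
Similarly for dx ∧ dz and dy ∧ dz — all coefficients vanish. So d(df) = 0.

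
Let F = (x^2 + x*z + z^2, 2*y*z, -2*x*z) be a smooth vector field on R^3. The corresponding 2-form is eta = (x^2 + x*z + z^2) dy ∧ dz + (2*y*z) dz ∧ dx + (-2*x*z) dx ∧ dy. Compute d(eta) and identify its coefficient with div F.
d(eta) = (3*z) dx ∧ dy ∧ dz; div F = 3*z

For a 2-form in R^3 of the form above, applying d gives a 3-form with coefficient ∂P/∂x + ∂Q/∂y + ∂R/∂z:
  ∂P/∂x = 2*x + z
  ∂Q/∂y = 2*z
  ∂R/∂z = -2*x
Sum = 3*z, which is exactly div F.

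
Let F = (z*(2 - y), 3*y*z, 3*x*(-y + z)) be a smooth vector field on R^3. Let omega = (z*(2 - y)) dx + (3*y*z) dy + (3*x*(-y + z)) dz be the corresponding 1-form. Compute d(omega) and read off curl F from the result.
d(omega) = (-3*x - 3*y) dy ∧ dz + (2*y - 3*z + 2) dz ∧ dx + (z) dx ∧ dy; curl F = (-3*x - 3*y, 2*y - 3*z + 2, z)

d omega = sum_{i<j} (∂f_j/∂x_i - ∂f_i/∂x_j) dx_i ∧ dx_j. Under the identification (dy ∧ dz, dz ∧ dx, dx ∧ dy) ↔ (e_x, e_y, e_z), the coefficients are exactly the components of curl F. Compute:
  ∂R/∂y - ∂Q/∂z = (-3*x) - (3*y) = -3*x - 3*y
  ∂P/∂z - ∂R/∂x = (2 - y) - (-3*y + 3*z) = 2*y - 3*z + 2
  ∂Q/∂x - ∂P/∂y = (0) - (-z) = z.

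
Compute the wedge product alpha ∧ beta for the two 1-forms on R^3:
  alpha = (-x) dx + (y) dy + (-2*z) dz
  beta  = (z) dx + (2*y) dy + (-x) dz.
alpha ∧ beta = (-y*(2*x + z)) dx ∧ dy + (x^2 + 2*z^2) dx ∧ dz + (y*(-x + 4*z)) dy ∧ dz

Distribute the wedge, using dx_i ∧ dx_j = -dx_j ∧ dx_i and dx_i ∧ dx_i = 0. For each pair (i, j) with i < j, the coefficient of dx_i ∧ dx_j in alpha ∧ beta is (alpha_i * beta_j - alpha_j * beta_i). Collecting: alpha ∧ beta = (-y*(2*x + z)) dx ∧ dy + (x^2 + 2*z^2) dx ∧ dz + (y*(-x + 4*z)) dy ∧ dz.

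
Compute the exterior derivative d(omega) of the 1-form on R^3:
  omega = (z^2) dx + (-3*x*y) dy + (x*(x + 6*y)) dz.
d(omega) = (-3*y) dx ∧ dy + (2*x + 6*y - 2*z) dx ∧ dz + (6*x) dy ∧ dz

For a 1-form omega = sum_i f_i dx_i, the exterior derivative is
  d(omega) = sum_{i < j} (∂f_j/∂x_i - ∂f_i/∂x_j) dx_i ∧ dx_j.
  coefficient of dx ∧ dy: ∂f_2/∂x - ∂f_1/∂y = ∂(-3*x*y)/∂x - ∂(z^2)/∂y = -3*y
  coefficient of dx ∧ dz: ∂f_3/∂x - ∂f_1/∂z = ∂(x*(x + 6*y))/∂x - ∂(z^2)/∂z = 2*x + 6*y - 2*z
  coefficient of dy ∧ dz: ∂f_3/∂y - ∂f_2/∂z = ∂(x*(x + 6*y))/∂y - ∂(-3*x*y)/∂z = 6*x
Assembling: d(omega) = (-3*y) dx ∧ dy + (2*x + 6*y - 2*z) dx ∧ dz + (6*x) dy ∧ dz.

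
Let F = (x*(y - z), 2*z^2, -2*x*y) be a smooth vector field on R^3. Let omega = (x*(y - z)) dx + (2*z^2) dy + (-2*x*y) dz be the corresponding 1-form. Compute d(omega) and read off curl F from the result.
d(omega) = (-2*x - 4*z) dy ∧ dz + (-x + 2*y) dz ∧ dx + (-x) dx ∧ dy; curl F = (-2*x - 4*z, -x + 2*y, -x)

d omega = sum_{i<j} (∂f_j/∂x_i - ∂f_i/∂x_j) dx_i ∧ dx_j. Under the identification (dy ∧ dz, dz ∧ dx, dx ∧ dy) ↔ (e_x, e_y, e_z), the coefficients are exactly the components of curl F. Compute:
  ∂R/∂y - ∂Q/∂z = (-2*x) - (4*z) = -2*x - 4*z
  ∂P/∂z - ∂R/∂x = (-x) - (-2*y) = -x + 2*y
  ∂Q/∂x - ∂P/∂y = (0) - (x) = -x.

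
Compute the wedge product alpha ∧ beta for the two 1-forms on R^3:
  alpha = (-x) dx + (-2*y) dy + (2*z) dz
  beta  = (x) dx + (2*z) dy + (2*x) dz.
alpha ∧ beta = (2*x*(y - z)) dx ∧ dy + (-2*x*(x + z)) dx ∧ dz + (-4*x*y - 4*z^2) dy ∧ dz

Distribute the wedge, using dx_i ∧ dx_j = -dx_j ∧ dx_i and dx_i ∧ dx_i = 0. For each pair (i, j) with i < j, the coefficient of dx_i ∧ dx_j in alpha ∧ beta is (alpha_i * beta_j - alpha_j * beta_i). Collecting: alpha ∧ beta = (2*x*(y - z)) dx ∧ dy + (-2*x*(x + z)) dx ∧ dz + (-4*x*y - 4*z^2) dy ∧ dz.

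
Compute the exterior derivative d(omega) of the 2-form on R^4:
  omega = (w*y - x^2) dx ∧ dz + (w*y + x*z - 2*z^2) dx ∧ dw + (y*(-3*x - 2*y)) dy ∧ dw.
d(omega) = (-w) dx ∧ dy ∧ dz + (-x + y + 4*z) dx ∧ dz ∧ dw + (-w - 3*y) dx ∧ dy ∧ dw

For a 2-form omega = sum_{i<j} g_{ij} dx_i ∧ dx_j, the exterior derivative is
  d(omega) = sum_{i<j} d(g_{ij}) ∧ dx_i ∧ dx_j = sum_{i<j, k} (∂g_{ij}/∂x_k) dx_k ∧ dx_i ∧ dx_j.
Expand each term, using dx_k ∧ dx_i ∧ dx_j = sgn(permutation) dx_{(a)} ∧ dx_{(b)} ∧ dx_{(c)} with (a < b < c) sorted:
  d(w*y - x^2) includes (∂/∂y)(w*y - x^2) dy = (w) dy, which multiplied by dx ∧ dz gives (-w) dx ∧ dy ∧ dz
  d(w*y - x^2) includes (∂/∂w)(w*y - x^2) dw = (y) dw, which multiplied by dx ∧ dz gives (y) dx ∧ dz ∧ dw
  d(w*y + x*z - 2*z^2) includes (∂/∂y)(w*y + x*z - 2*z^2) dy = (w) dy, which multiplied by dx ∧ dw gives (-w) dx ∧ dy ∧ dw
  d(w*y + x*z - 2*z^2) includes (∂/∂z)(w*y + x*z - 2*z^2) dz = (x - 4*z) dz, which multiplied by dx ∧ dw gives (-x + 4*z) dx ∧ dz ∧ dw
  d(y*(-3*x - 2*y)) includes (∂/∂x)(y*(-3*x - 2*y)) dx = (-3*y) dx, which multiplied by dy ∧ dw gives (-3*y) dx ∧ dy ∧ dw
Collecting like 3-forms: d(omega) = (-w) dx ∧ dy ∧ dz + (-x + y + 4*z) dx ∧ dz ∧ dw + (-w - 3*y) dx ∧ dy ∧ dw.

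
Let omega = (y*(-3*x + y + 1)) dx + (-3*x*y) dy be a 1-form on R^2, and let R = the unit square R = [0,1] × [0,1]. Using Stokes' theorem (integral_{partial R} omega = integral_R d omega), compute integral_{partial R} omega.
integral_(partial R) omega = -2

Stokes: integral_partial_R omega = integral_R d omega with d omega = (∂Q/∂x - ∂P/∂y) dx ∧ dy.
  ∂Q/∂x = -3*y
  ∂P/∂y = -3*x + 2*y + 1
  integrand = ∂Q/∂x - ∂P/∂y = 3*x - 5*y - 1.
Integrating over R: integral_0^1 integral_0^1 (3*x - 5*y - 1) dx dy = -2.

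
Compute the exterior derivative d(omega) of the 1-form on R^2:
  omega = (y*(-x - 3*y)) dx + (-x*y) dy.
d(omega) = (x + 5*y) dx ∧ dy

For a 1-form omega = sum_i f_i dx_i, the exterior derivative is
  d(omega) = sum_{i < j} (∂f_j/∂x_i - ∂f_i/∂x_j) dx_i ∧ dx_j.
  coefficient of dx ∧ dy: ∂f_2/∂x - ∂f_1/∂y = ∂(-x*y)/∂x - ∂(y*(-x - 3*y))/∂y = x + 5*y
Assembling: d(omega) = (x + 5*y) dx ∧ dy.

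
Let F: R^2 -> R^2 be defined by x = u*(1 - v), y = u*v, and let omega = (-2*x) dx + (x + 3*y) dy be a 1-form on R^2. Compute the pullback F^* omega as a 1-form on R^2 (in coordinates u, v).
F^* omega = (u*(5*v - 2)) du + (3*u^2) dv

Using F^*(f dg) = (f ∘ F) d(g ∘ F), substitute each coordinate x_i by F_i(u, v) in f_i, and replace dx_i by d F_i = (∂F_i/∂u) du + (∂F_i/∂v) dv.
  For the x component: f_1(F) = 2*u*(v - 1); d F_1 = (1 - v) du + (-u) dv
  For the y component: f_2(F) = u*(2*v + 1); d F_2 = (v) du + (u) dv
Combining and collecting du, dv coefficients:
  coeff of du: u*(5*v - 2)
  coeff of dv: 3*u^2
F^* omega = (u*(5*v - 2)) du + (3*u^2) dv.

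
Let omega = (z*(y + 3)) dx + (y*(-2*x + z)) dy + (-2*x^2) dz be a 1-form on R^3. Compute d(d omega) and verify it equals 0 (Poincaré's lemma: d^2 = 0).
d(d omega) = 0

Step 1: d omega = sum_{i<j} (∂f_j/∂x_i - ∂f_i/∂x_j) dx_i ∧ dx_j:
  coeff of dx ∧ dy: -2*y - z
  coeff of dx ∧ dz: -4*x - y - 3
  coeff of dy ∧ dz: -y
Step 2: Apply d again to each 2-form coefficient. The only possible 3-form in R^3 is dx ∧ dy ∧ dz, with coefficient
  ∂(coeff of dy∧dz)/∂x - ∂(coeff of dx∧dz)/∂y + ∂(coeff of dx∧dy)/∂z
  = ∂/∂x (-y) - ∂/∂y (-4*x - y - 3) + ∂/∂z (-2*y - z).
Each of these terms simplifies to sums of mixed partials that cancel in pairs. The result is 0 (by equality of mixed partials for smooth functions — Schwarz / Clairaut).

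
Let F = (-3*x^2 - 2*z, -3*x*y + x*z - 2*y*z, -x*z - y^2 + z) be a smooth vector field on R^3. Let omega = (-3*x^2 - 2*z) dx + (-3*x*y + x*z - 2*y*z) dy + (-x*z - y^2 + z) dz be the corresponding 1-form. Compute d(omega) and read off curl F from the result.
d(omega) = (-x) dy ∧ dz + (z - 2) dz ∧ dx + (-3*y + z) dx ∧ dy; curl F = (-x, z - 2, -3*y + z)

d omega = sum_{i<j} (∂f_j/∂x_i - ∂f_i/∂x_j) dx_i ∧ dx_j. Under the identification (dy ∧ dz, dz ∧ dx, dx ∧ dy) ↔ (e_x, e_y, e_z), the coefficients are exactly the components of curl F. Compute:
  ∂R/∂y - ∂Q/∂z = (-2*y) - (x - 2*y) = -x
  ∂P/∂z - ∂R/∂x = (-2) - (-z) = z - 2
  ∂Q/∂x - ∂P/∂y = (-3*y + z) - (0) = -3*y + z.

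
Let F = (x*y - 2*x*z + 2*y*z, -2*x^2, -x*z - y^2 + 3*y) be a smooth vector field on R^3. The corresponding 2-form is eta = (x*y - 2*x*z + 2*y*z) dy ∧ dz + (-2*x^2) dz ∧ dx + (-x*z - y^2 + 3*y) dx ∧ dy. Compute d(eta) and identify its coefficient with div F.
d(eta) = (-x + y - 2*z) dx ∧ dy ∧ dz; div F = -x + y - 2*z

For a 2-form in R^3 of the form above, applying d gives a 3-form with coefficient ∂P/∂x + ∂Q/∂y + ∂R/∂z:
  ∂P/∂x = y - 2*z
  ∂Q/∂y = 0
  ∂R/∂z = -x
Sum = -x + y - 2*z, which is exactly div F.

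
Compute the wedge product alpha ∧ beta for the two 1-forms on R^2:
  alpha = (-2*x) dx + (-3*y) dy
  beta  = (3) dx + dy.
alpha ∧ beta = (-2*x + 9*y) dx ∧ dy

Distribute the wedge, using dx_i ∧ dx_j = -dx_j ∧ dx_i and dx_i ∧ dx_i = 0. For each pair (i, j) with i < j, the coefficient of dx_i ∧ dx_j in alpha ∧ beta is (alpha_i * beta_j - alpha_j * beta_i). Collecting: alpha ∧ beta = (-2*x + 9*y) dx ∧ dy.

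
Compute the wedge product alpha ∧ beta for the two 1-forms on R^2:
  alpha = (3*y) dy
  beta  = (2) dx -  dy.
alpha ∧ beta = (-6*y) dx ∧ dy

Distribute the wedge, using dx_i ∧ dx_j = -dx_j ∧ dx_i and dx_i ∧ dx_i = 0. For each pair (i, j) with i < j, the coefficient of dx_i ∧ dx_j in alpha ∧ beta is (alpha_i * beta_j - alpha_j * beta_i). Collecting: alpha ∧ beta = (-6*y) dx ∧ dy.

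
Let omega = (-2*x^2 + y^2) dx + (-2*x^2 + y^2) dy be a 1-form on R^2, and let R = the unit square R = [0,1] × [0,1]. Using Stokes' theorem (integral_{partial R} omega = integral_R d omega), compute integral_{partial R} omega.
integral_(partial R) omega = -3

Stokes: integral_partial_R omega = integral_R d omega with d omega = (∂Q/∂x - ∂P/∂y) dx ∧ dy.
  ∂Q/∂x = -4*x
  ∂P/∂y = 2*y
  integrand = ∂Q/∂x - ∂P/∂y = -4*x - 2*y.
Integrating over R: integral_0^1 integral_0^1 (-4*x - 2*y) dx dy = -3.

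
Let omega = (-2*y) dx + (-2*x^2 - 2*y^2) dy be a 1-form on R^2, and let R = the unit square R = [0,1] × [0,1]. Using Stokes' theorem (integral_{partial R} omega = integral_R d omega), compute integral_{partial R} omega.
integral_(partial R) omega = 0

Stokes: integral_partial_R omega = integral_R d omega with d omega = (∂Q/∂x - ∂P/∂y) dx ∧ dy.
  ∂Q/∂x = -4*x
  ∂P/∂y = -2
  integrand = ∂Q/∂x - ∂P/∂y = 2 - 4*x.
Integrating over R: integral_0^1 integral_0^1 (2 - 4*x) dx dy = 0.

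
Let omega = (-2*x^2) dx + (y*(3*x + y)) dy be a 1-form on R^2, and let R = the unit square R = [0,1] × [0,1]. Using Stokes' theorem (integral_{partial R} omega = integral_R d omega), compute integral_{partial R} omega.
integral_(partial R) omega = 3/2

Stokes: integral_partial_R omega = integral_R d omega with d omega = (∂Q/∂x - ∂P/∂y) dx ∧ dy.
  ∂Q/∂x = 3*y
  ∂P/∂y = 0
  integrand = ∂Q/∂x - ∂P/∂y = 3*y.
Integrating over R: integral_0^1 integral_0^1 (3*y) dx dy = 3/2.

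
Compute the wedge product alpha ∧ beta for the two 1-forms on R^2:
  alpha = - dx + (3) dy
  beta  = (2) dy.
alpha ∧ beta = (-2) dx ∧ dy

Distribute the wedge, using dx_i ∧ dx_j = -dx_j ∧ dx_i and dx_i ∧ dx_i = 0. For each pair (i, j) with i < j, the coefficient of dx_i ∧ dx_j in alpha ∧ beta is (alpha_i * beta_j - alpha_j * beta_i). Collecting: alpha ∧ beta = (-2) dx ∧ dy.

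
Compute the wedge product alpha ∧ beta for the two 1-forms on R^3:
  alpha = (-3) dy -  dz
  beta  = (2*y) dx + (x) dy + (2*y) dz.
alpha ∧ beta = (6*y) dx ∧ dy + (x - 6*y) dy ∧ dz + (2*y) dx ∧ dz

Distribute the wedge, using dx_i ∧ dx_j = -dx_j ∧ dx_i and dx_i ∧ dx_i = 0. For each pair (i, j) with i < j, the coefficient of dx_i ∧ dx_j in alpha ∧ beta is (alpha_i * beta_j - alpha_j * beta_i). Collecting: alpha ∧ beta = (6*y) dx ∧ dy + (x - 6*y) dy ∧ dz + (2*y) dx ∧ dz.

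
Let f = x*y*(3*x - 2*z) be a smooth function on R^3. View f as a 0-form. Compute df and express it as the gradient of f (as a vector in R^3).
df = (2*y*(3*x - z)) dx + (x*(3*x - 2*z)) dy + (-2*x*y) dz; grad f = (2*y*(3*x - z), x*(3*x - 2*z), -2*x*y)

For a 0-form f, d f = (∂f/∂x) dx + (∂f/∂y) dy + (∂f/∂z) dz. The components of the vector representation are exactly the entries of grad f in Cartesian coordinates:
  ∂f/∂x = 2*y*(3*x - z)
  ∂f/∂y = x*(3*x - 2*z)
  ∂f/∂z = -2*x*y.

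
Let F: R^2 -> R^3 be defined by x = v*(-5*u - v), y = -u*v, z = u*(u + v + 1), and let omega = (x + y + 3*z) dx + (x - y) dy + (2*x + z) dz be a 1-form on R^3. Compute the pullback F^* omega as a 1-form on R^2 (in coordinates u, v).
F^* omega = (2*u^3 - 32*u^2*v + 3*u^2 + 6*u*v^2 - 23*u*v + u + 4*v^3 - 2*v^2) du + (-14*u^3 + 4*u^2*v - 14*u^2 + 10*u*v^2 - 6*u*v + 2*v^3) dv

Using F^*(f dg) = (f ∘ F) d(g ∘ F), substitute each coordinate x_i by F_i(u, v) in f_i, and replace dx_i by d F_i = (∂F_i/∂u) du + (∂F_i/∂v) dv.
  For the x component: f_1(F) = 3*u^2 - 3*u*v + 3*u - v^2; d F_1 = (-5*v) du + (-5*u - 2*v) dv
  For the y component: f_2(F) = v*(-4*u - v); d F_2 = (-v) du + (-u) dv
  For the z component: f_3(F) = u^2 - 9*u*v + u - 2*v^2; d F_3 = (2*u + v + 1) du + (u) dv
Combining and collecting du, dv coefficients:
  coeff of du: 2*u^3 - 32*u^2*v + 3*u^2 + 6*u*v^2 - 23*u*v + u + 4*v^3 - 2*v^2
  coeff of dv: -14*u^3 + 4*u^2*v - 14*u^2 + 10*u*v^2 - 6*u*v + 2*v^3
F^* omega = (2*u^3 - 32*u^2*v + 3*u^2 + 6*u*v^2 - 23*u*v + u + 4*v^3 - 2*v^2) du + (-14*u^3 + 4*u^2*v - 14*u^2 + 10*u*v^2 - 6*u*v + 2*v^3) dv.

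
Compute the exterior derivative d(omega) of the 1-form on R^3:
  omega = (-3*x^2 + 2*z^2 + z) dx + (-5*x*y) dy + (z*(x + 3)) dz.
d(omega) = (-5*y) dx ∧ dy + (-3*z - 1) dx ∧ dz

For a 1-form omega = sum_i f_i dx_i, the exterior derivative is
  d(omega) = sum_{i < j} (∂f_j/∂x_i - ∂f_i/∂x_j) dx_i ∧ dx_j.
  coefficient of dx ∧ dy: ∂f_2/∂x - ∂f_1/∂y = ∂(-5*x*y)/∂x - ∂(-3*x^2 + 2*z^2 + z)/∂y = -5*y
  coefficient of dx ∧ dz: ∂f_3/∂x - ∂f_1/∂z = ∂(z*(x + 3))/∂x - ∂(-3*x^2 + 2*z^2 + z)/∂z = -3*z - 1
Assembling: d(omega) = (-5*y) dx ∧ dy + (-3*z - 1) dx ∧ dz.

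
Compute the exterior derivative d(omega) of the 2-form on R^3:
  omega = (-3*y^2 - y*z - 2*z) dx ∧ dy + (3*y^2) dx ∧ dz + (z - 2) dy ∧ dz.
d(omega) = (-7*y - 2) dx ∧ dy ∧ dz

For a 2-form omega = sum_{i<j} g_{ij} dx_i ∧ dx_j, the exterior derivative is
  d(omega) = sum_{i<j} d(g_{ij}) ∧ dx_i ∧ dx_j = sum_{i<j, k} (∂g_{ij}/∂x_k) dx_k ∧ dx_i ∧ dx_j.
Expand each term, using dx_k ∧ dx_i ∧ dx_j = sgn(permutation) dx_{(a)} ∧ dx_{(b)} ∧ dx_{(c)} with (a < b < c) sorted:
  d(-3*y^2 - y*z - 2*z) includes (∂/∂z)(-3*y^2 - y*z - 2*z) dz = (-y - 2) dz, which multiplied by dx ∧ dy gives (-y - 2) dx ∧ dy ∧ dz
  d(3*y^2) includes (∂/∂y)(3*y^2) dy = (6*y) dy, which multiplied by dx ∧ dz gives (-6*y) dx ∧ dy ∧ dz
Collecting like 3-forms: d(omega) = (-7*y - 2) dx ∧ dy ∧ dz.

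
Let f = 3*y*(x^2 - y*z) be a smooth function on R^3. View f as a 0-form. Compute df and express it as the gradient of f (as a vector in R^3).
df = (6*x*y) dx + (3*x^2 - 6*y*z) dy + (-3*y^2) dz; grad f = (6*x*y, 3*x^2 - 6*y*z, -3*y^2)

For a 0-form f, d f = (∂f/∂x) dx + (∂f/∂y) dy + (∂f/∂z) dz. The components of the vector representation are exactly the entries of grad f in Cartesian coordinates:
  ∂f/∂x = 6*x*y
  ∂f/∂y = 3*x^2 - 6*y*z
  ∂f/∂z = -3*y^2.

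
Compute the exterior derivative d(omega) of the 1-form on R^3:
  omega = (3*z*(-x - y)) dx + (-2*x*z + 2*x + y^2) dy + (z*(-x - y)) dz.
d(omega) = (z + 2) dx ∧ dy + (3*x + 3*y - z) dx ∧ dz + (2*x - z) dy ∧ dz

For a 1-form omega = sum_i f_i dx_i, the exterior derivative is
  d(omega) = sum_{i < j} (∂f_j/∂x_i - ∂f_i/∂x_j) dx_i ∧ dx_j.
  coefficient of dx ∧ dy: ∂f_2/∂x - ∂f_1/∂y = ∂(-2*x*z + 2*x + y^2)/∂x - ∂(3*z*(-x - y))/∂y = z + 2
  coefficient of dx ∧ dz: ∂f_3/∂x - ∂f_1/∂z = ∂(z*(-x - y))/∂x - ∂(3*z*(-x - y))/∂z = 3*x + 3*y - z
  coefficient of dy ∧ dz: ∂f_3/∂y - ∂f_2/∂z = ∂(z*(-x - y))/∂y - ∂(-2*x*z + 2*x + y^2)/∂z = 2*x - z
Assembling: d(omega) = (z + 2) dx ∧ dy + (3*x + 3*y - z) dx ∧ dz + (2*x - z) dy ∧ dz.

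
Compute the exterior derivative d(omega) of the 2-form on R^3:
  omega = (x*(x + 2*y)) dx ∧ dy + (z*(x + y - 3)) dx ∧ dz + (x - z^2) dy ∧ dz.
d(omega) = (1 - z) dx ∧ dy ∧ dz

For a 2-form omega = sum_{i<j} g_{ij} dx_i ∧ dx_j, the exterior derivative is
  d(omega) = sum_{i<j} d(g_{ij}) ∧ dx_i ∧ dx_j = sum_{i<j, k} (∂g_{ij}/∂x_k) dx_k ∧ dx_i ∧ dx_j.
Expand each term, using dx_k ∧ dx_i ∧ dx_j = sgn(permutation) dx_{(a)} ∧ dx_{(b)} ∧ dx_{(c)} with (a < b < c) sorted:
  d(z*(x + y - 3)) includes (∂/∂y)(z*(x + y - 3)) dy = (z) dy, which multiplied by dx ∧ dz gives (-z) dx ∧ dy ∧ dz
  d(x - z^2) includes (∂/∂x)(x - z^2) dx = (1) dx, which multiplied by dy ∧ dz gives (1) dx ∧ dy ∧ dz
Collecting like 3-forms: d(omega) = (1 - z) dx ∧ dy ∧ dz.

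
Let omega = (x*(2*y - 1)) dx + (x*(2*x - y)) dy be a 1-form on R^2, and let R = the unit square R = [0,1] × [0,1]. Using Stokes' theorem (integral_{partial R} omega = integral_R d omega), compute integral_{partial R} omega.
integral_(partial R) omega = 1/2

Stokes: integral_partial_R omega = integral_R d omega with d omega = (∂Q/∂x - ∂P/∂y) dx ∧ dy.
  ∂Q/∂x = 4*x - y
  ∂P/∂y = 2*x
  integrand = ∂Q/∂x - ∂P/∂y = 2*x - y.
Integrating over R: integral_0^1 integral_0^1 (2*x - y) dx dy = 1/2.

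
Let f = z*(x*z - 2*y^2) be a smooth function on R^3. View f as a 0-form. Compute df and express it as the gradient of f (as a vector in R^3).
df = (z^2) dx + (-4*y*z) dy + (2*x*z - 2*y^2) dz; grad f = (z^2, -4*y*z, 2*x*z - 2*y^2)

For a 0-form f, d f = (∂f/∂x) dx + (∂f/∂y) dy + (∂f/∂z) dz. The components of the vector representation are exactly the entries of grad f in Cartesian coordinates:
  ∂f/∂x = z^2
  ∂f/∂y = -4*y*z
  ∂f/∂z = 2*x*z - 2*y^2.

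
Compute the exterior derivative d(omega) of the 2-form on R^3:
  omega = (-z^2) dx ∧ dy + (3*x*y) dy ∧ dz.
d(omega) = (3*y - 2*z) dx ∧ dy ∧ dz

For a 2-form omega = sum_{i<j} g_{ij} dx_i ∧ dx_j, the exterior derivative is
  d(omega) = sum_{i<j} d(g_{ij}) ∧ dx_i ∧ dx_j = sum_{i<j, k} (∂g_{ij}/∂x_k) dx_k ∧ dx_i ∧ dx_j.
Expand each term, using dx_k ∧ dx_i ∧ dx_j = sgn(permutation) dx_{(a)} ∧ dx_{(b)} ∧ dx_{(c)} with (a < b < c) sorted:
  d(-z^2) includes (∂/∂z)(-z^2) dz = (-2*z) dz, which multiplied by dx ∧ dy gives (-2*z) dx ∧ dy ∧ dz
  d(3*x*y) includes (∂/∂x)(3*x*y) dx = (3*y) dx, which multiplied by dy ∧ dz gives (3*y) dx ∧ dy ∧ dz
Collecting like 3-forms: d(omega) = (3*y - 2*z) dx ∧ dy ∧ dz.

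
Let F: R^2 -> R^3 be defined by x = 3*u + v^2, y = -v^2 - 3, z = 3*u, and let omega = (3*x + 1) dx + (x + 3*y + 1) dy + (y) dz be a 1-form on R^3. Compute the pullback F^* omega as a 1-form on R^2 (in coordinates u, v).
F^* omega = (27*u + 6*v^2 - 6) du + (2*v*(6*u + 5*v^2 + 9)) dv

Using F^*(f dg) = (f ∘ F) d(g ∘ F), substitute each coordinate x_i by F_i(u, v) in f_i, and replace dx_i by d F_i = (∂F_i/∂u) du + (∂F_i/∂v) dv.
  For the x component: f_1(F) = 9*u + 3*v^2 + 1; d F_1 = (3) du + (2*v) dv
  For the y component: f_2(F) = 3*u - 2*v^2 - 8; d F_2 = (0) du + (-2*v) dv
  For the z component: f_3(F) = -v^2 - 3; d F_3 = (3) du + (0) dv
Combining and collecting du, dv coefficients:
  coeff of du: 27*u + 6*v^2 - 6
  coeff of dv: 2*v*(6*u + 5*v^2 + 9)
F^* omega = (27*u + 6*v^2 - 6) du + (2*v*(6*u + 5*v^2 + 9)) dv.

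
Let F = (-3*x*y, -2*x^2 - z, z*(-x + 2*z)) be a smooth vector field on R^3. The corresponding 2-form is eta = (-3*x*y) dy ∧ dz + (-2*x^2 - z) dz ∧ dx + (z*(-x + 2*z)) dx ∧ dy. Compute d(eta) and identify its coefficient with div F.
d(eta) = (-x - 3*y + 4*z) dx ∧ dy ∧ dz; div F = -x - 3*y + 4*z

For a 2-form in R^3 of the form above, applying d gives a 3-form with coefficient ∂P/∂x + ∂Q/∂y + ∂R/∂z:
  ∂P/∂x = -3*y
  ∂Q/∂y = 0
  ∂R/∂z = -x + 4*z
Sum = -x - 3*y + 4*z, which is exactly div F.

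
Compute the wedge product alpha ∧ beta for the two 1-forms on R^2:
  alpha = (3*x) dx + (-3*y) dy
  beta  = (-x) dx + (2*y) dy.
alpha ∧ beta = (3*x*y) dx ∧ dy

Distribute the wedge, using dx_i ∧ dx_j = -dx_j ∧ dx_i and dx_i ∧ dx_i = 0. For each pair (i, j) with i < j, the coefficient of dx_i ∧ dx_j in alpha ∧ beta is (alpha_i * beta_j - alpha_j * beta_i). Collecting: alpha ∧ beta = (3*x*y) dx ∧ dy.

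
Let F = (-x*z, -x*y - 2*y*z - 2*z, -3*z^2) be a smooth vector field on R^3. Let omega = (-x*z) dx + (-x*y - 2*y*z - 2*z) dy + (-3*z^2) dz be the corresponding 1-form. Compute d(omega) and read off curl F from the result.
d(omega) = (2*y + 2) dy ∧ dz + (-x) dz ∧ dx + (-y) dx ∧ dy; curl F = (2*y + 2, -x, -y)

d omega = sum_{i<j} (∂f_j/∂x_i - ∂f_i/∂x_j) dx_i ∧ dx_j. Under the identification (dy ∧ dz, dz ∧ dx, dx ∧ dy) ↔ (e_x, e_y, e_z), the coefficients are exactly the components of curl F. Compute:
  ∂R/∂y - ∂Q/∂z = (0) - (-2*y - 2) = 2*y + 2
  ∂P/∂z - ∂R/∂x = (-x) - (0) = -x
  ∂Q/∂x - ∂P/∂y = (-y) - (0) = -y.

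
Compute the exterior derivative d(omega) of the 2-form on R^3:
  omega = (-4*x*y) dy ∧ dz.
d(omega) = (-4*y) dx ∧ dy ∧ dz

For a 2-form omega = sum_{i<j} g_{ij} dx_i ∧ dx_j, the exterior derivative is
  d(omega) = sum_{i<j} d(g_{ij}) ∧ dx_i ∧ dx_j = sum_{i<j, k} (∂g_{ij}/∂x_k) dx_k ∧ dx_i ∧ dx_j.
Expand each term, using dx_k ∧ dx_i ∧ dx_j = sgn(permutation) dx_{(a)} ∧ dx_{(b)} ∧ dx_{(c)} with (a < b < c) sorted:
  d(-4*x*y) includes (∂/∂x)(-4*x*y) dx = (-4*y) dx, which multiplied by dy ∧ dz gives (-4*y) dx ∧ dy ∧ dz
Collecting like 3-forms: d(omega) = (-4*y) dx ∧ dy ∧ dz.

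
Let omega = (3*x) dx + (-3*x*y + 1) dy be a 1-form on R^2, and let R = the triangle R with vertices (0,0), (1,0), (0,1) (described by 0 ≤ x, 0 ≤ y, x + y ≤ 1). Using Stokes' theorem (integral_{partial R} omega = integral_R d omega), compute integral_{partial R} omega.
integral_(partial R) omega = -1/2

Stokes: integral_partial_R omega = integral_R d omega with d omega = (∂Q/∂x - ∂P/∂y) dx ∧ dy.
  ∂Q/∂x = -3*y
  ∂P/∂y = 0
  integrand = ∂Q/∂x - ∂P/∂y = -3*y.
Integrating over R: integral_0^1 integral_0^{1-x} (-3*y) dy dx = -1/2.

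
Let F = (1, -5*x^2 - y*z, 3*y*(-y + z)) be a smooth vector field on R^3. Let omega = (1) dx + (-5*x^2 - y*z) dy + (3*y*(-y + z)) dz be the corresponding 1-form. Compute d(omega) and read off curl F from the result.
d(omega) = (-5*y + 3*z) dy ∧ dz + (0) dz ∧ dx + (-10*x) dx ∧ dy; curl F = (-5*y + 3*z, 0, -10*x)

d omega = sum_{i<j} (∂f_j/∂x_i - ∂f_i/∂x_j) dx_i ∧ dx_j. Under the identification (dy ∧ dz, dz ∧ dx, dx ∧ dy) ↔ (e_x, e_y, e_z), the coefficients are exactly the components of curl F. Compute:
  ∂R/∂y - ∂Q/∂z = (-6*y + 3*z) - (-y) = -5*y + 3*z
  ∂P/∂z - ∂R/∂x = (0) - (0) = 0
  ∂Q/∂x - ∂P/∂y = (-10*x) - (0) = -10*x.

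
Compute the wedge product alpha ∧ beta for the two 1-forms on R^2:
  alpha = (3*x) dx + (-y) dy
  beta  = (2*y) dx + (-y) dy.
alpha ∧ beta = (y*(-3*x + 2*y)) dx ∧ dy

Distribute the wedge, using dx_i ∧ dx_j = -dx_j ∧ dx_i and dx_i ∧ dx_i = 0. For each pair (i, j) with i < j, the coefficient of dx_i ∧ dx_j in alpha ∧ beta is (alpha_i * beta_j - alpha_j * beta_i). Collecting: alpha ∧ beta = (y*(-3*x + 2*y)) dx ∧ dy.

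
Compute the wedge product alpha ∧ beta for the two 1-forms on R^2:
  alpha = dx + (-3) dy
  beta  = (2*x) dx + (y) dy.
alpha ∧ beta = (6*x + y) dx ∧ dy

Distribute the wedge, using dx_i ∧ dx_j = -dx_j ∧ dx_i and dx_i ∧ dx_i = 0. For each pair (i, j) with i < j, the coefficient of dx_i ∧ dx_j in alpha ∧ beta is (alpha_i * beta_j - alpha_j * beta_i). Collecting: alpha ∧ beta = (6*x + y) dx ∧ dy.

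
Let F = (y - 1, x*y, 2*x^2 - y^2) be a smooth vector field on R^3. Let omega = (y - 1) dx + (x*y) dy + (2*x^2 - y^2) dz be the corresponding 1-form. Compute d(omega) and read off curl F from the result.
d(omega) = (-2*y) dy ∧ dz + (-4*x) dz ∧ dx + (y - 1) dx ∧ dy; curl F = (-2*y, -4*x, y - 1)

d omega = sum_{i<j} (∂f_j/∂x_i - ∂f_i/∂x_j) dx_i ∧ dx_j. Under the identification (dy ∧ dz, dz ∧ dx, dx ∧ dy) ↔ (e_x, e_y, e_z), the coefficients are exactly the components of curl F. Compute:
  ∂R/∂y - ∂Q/∂z = (-2*y) - (0) = -2*y
  ∂P/∂z - ∂R/∂x = (0) - (4*x) = -4*x
  ∂Q/∂x - ∂P/∂y = (y) - (1) = y - 1.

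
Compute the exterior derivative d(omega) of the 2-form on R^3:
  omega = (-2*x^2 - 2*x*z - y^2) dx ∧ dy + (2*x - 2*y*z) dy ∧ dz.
d(omega) = (2 - 2*x) dx ∧ dy ∧ dz

For a 2-form omega = sum_{i<j} g_{ij} dx_i ∧ dx_j, the exterior derivative is
  d(omega) = sum_{i<j} d(g_{ij}) ∧ dx_i ∧ dx_j = sum_{i<j, k} (∂g_{ij}/∂x_k) dx_k ∧ dx_i ∧ dx_j.
Expand each term, using dx_k ∧ dx_i ∧ dx_j = sgn(permutation) dx_{(a)} ∧ dx_{(b)} ∧ dx_{(c)} with (a < b < c) sorted:
  d(-2*x^2 - 2*x*z - y^2) includes (∂/∂z)(-2*x^2 - 2*x*z - y^2) dz = (-2*x) dz, which multiplied by dx ∧ dy gives (-2*x) dx ∧ dy ∧ dz
  d(2*x - 2*y*z) includes (∂/∂x)(2*x - 2*y*z) dx = (2) dx, which multiplied by dy ∧ dz gives (2) dx ∧ dy ∧ dz
Collecting like 3-forms: d(omega) = (2 - 2*x) dx ∧ dy ∧ dz.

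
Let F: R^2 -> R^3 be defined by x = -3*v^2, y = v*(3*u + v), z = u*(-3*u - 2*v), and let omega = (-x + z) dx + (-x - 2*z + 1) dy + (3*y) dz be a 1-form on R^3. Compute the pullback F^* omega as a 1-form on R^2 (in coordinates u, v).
F^* omega = (3*v*(-12*u^2 - 8*u*v + v^2 + 1)) du + (18*u^3 + 24*u^2*v + 23*u*v^2 + 3*u - 12*v^3 + 2*v) dv

Using F^*(f dg) = (f ∘ F) d(g ∘ F), substitute each coordinate x_i by F_i(u, v) in f_i, and replace dx_i by d F_i = (∂F_i/∂u) du + (∂F_i/∂v) dv.
  For the x component: f_1(F) = -3*u^2 - 2*u*v + 3*v^2; d F_1 = (0) du + (-6*v) dv
  For the y component: f_2(F) = 6*u^2 + 4*u*v + 3*v^2 + 1; d F_2 = (3*v) du + (3*u + 2*v) dv
  For the z component: f_3(F) = 3*v*(3*u + v); d F_3 = (-6*u - 2*v) du + (-2*u) dv
Combining and collecting du, dv coefficients:
  coeff of du: 3*v*(-12*u^2 - 8*u*v + v^2 + 1)
  coeff of dv: 18*u^3 + 24*u^2*v + 23*u*v^2 + 3*u - 12*v^3 + 2*v
F^* omega = (3*v*(-12*u^2 - 8*u*v + v^2 + 1)) du + (18*u^3 + 24*u^2*v + 23*u*v^2 + 3*u - 12*v^3 + 2*v) dv.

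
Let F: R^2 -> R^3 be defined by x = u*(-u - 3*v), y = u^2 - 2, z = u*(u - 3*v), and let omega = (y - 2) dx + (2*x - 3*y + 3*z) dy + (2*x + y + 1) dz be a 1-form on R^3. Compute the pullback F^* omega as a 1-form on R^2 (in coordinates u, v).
F^* omega = (-8*u^3 - 42*u^2*v + 18*u*v^2 + 18*u + 15*v) du + (3*u*(6*u*v + 5)) dv

Using F^*(f dg) = (f ∘ F) d(g ∘ F), substitute each coordinate x_i by F_i(u, v) in f_i, and replace dx_i by d F_i = (∂F_i/∂u) du + (∂F_i/∂v) dv.
  For the x component: f_1(F) = u^2 - 4; d F_1 = (-2*u - 3*v) du + (-3*u) dv
  For the y component: f_2(F) = -2*u^2 - 15*u*v + 6; d F_2 = (2*u) du + (0) dv
  For the z component: f_3(F) = -u^2 - 6*u*v - 1; d F_3 = (2*u - 3*v) du + (-3*u) dv
Combining and collecting du, dv coefficients:
  coeff of du: -8*u^3 - 42*u^2*v + 18*u*v^2 + 18*u + 15*v
  coeff of dv: 3*u*(6*u*v + 5)
F^* omega = (-8*u^3 - 42*u^2*v + 18*u*v^2 + 18*u + 15*v) du + (3*u*(6*u*v + 5)) dv.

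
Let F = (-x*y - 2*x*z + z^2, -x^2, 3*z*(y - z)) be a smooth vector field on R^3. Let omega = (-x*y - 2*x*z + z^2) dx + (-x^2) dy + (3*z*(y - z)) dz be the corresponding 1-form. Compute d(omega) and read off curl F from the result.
d(omega) = (3*z) dy ∧ dz + (-2*x + 2*z) dz ∧ dx + (-x) dx ∧ dy; curl F = (3*z, -2*x + 2*z, -x)

d omega = sum_{i<j} (∂f_j/∂x_i - ∂f_i/∂x_j) dx_i ∧ dx_j. Under the identification (dy ∧ dz, dz ∧ dx, dx ∧ dy) ↔ (e_x, e_y, e_z), the coefficients are exactly the components of curl F. Compute:
  ∂R/∂y - ∂Q/∂z = (3*z) - (0) = 3*z
  ∂P/∂z - ∂R/∂x = (-2*x + 2*z) - (0) = -2*x + 2*z
  ∂Q/∂x - ∂P/∂y = (-2*x) - (-x) = -x.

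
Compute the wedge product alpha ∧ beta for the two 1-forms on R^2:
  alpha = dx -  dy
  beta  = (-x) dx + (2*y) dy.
alpha ∧ beta = (-x + 2*y) dx ∧ dy

Distribute the wedge, using dx_i ∧ dx_j = -dx_j ∧ dx_i and dx_i ∧ dx_i = 0. For each pair (i, j) with i < j, the coefficient of dx_i ∧ dx_j in alpha ∧ beta is (alpha_i * beta_j - alpha_j * beta_i). Collecting: alpha ∧ beta = (-x + 2*y) dx ∧ dy.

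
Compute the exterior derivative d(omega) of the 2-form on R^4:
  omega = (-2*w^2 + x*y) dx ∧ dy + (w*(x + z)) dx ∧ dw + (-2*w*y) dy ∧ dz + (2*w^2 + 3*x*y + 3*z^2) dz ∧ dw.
d(omega) = (-4*w) dx ∧ dy ∧ dw + (-w + 3*y) dx ∧ dz ∧ dw + (3*x - 2*y) dy ∧ dz ∧ dw

For a 2-form omega = sum_{i<j} g_{ij} dx_i ∧ dx_j, the exterior derivative is
  d(omega) = sum_{i<j} d(g_{ij}) ∧ dx_i ∧ dx_j = sum_{i<j, k} (∂g_{ij}/∂x_k) dx_k ∧ dx_i ∧ dx_j.
Expand each term, using dx_k ∧ dx_i ∧ dx_j = sgn(permutation) dx_{(a)} ∧ dx_{(b)} ∧ dx_{(c)} with (a < b < c) sorted:
  d(-2*w^2 + x*y) includes (∂/∂w)(-2*w^2 + x*y) dw = (-4*w) dw, which multiplied by dx ∧ dy gives (-4*w) dx ∧ dy ∧ dw
  d(w*(x + z)) includes (∂/∂z)(w*(x + z)) dz = (w) dz, which multiplied by dx ∧ dw gives (-w) dx ∧ dz ∧ dw
  d(-2*w*y) includes (∂/∂w)(-2*w*y) dw = (-2*y) dw, which multiplied by dy ∧ dz gives (-2*y) dy ∧ dz ∧ dw
  d(2*w^2 + 3*x*y + 3*z^2) includes (∂/∂x)(2*w^2 + 3*x*y + 3*z^2) dx = (3*y) dx, which multiplied by dz ∧ dw gives (3*y) dx ∧ dz ∧ dw
  d(2*w^2 + 3*x*y + 3*z^2) includes (∂/∂y)(2*w^2 + 3*x*y + 3*z^2) dy = (3*x) dy, which multiplied by dz ∧ dw gives (3*x) dy ∧ dz ∧ dw
Collecting like 3-forms: d(omega) = (-4*w) dx ∧ dy ∧ dw + (-w + 3*y) dx ∧ dz ∧ dw + (3*x - 2*y) dy ∧ dz ∧ dw.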